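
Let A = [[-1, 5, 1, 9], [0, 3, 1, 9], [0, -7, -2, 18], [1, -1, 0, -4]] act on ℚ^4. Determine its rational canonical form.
R = [[0, 0, 0, 32], [1, 0, 0, 8], [0, 1, 0, 0], [0, 0, 1, -4]]

The invariant factors of A (the non-unit diagonal entries of the Smith normal form of xI - A over ℚ[x]) are (x - 2)(x + 4)(x^2 + 2x + 4), each dividing the next. The characteristic polynomial is their product, (x - 2)(x + 4)(x^2 + 2x + 4).

The rational canonical form is the block-diagonal matrix of companion matrices C(f_i):
R = [[0, 0, 0, 32], [1, 0, 0, 8], [0, 1, 0, 0], [0, 0, 1, -4]].

Note the characteristic polynomial does not split into linear factors over ℚ, so A has no Jordan form over ℚ; the rational canonical form exists over any field.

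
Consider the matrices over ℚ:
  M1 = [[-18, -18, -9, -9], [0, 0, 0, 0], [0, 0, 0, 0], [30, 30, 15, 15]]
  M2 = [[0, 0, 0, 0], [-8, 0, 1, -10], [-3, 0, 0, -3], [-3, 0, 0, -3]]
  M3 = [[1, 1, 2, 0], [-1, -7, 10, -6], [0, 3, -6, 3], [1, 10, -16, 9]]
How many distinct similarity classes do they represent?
Characteristic polynomials: χ_{M1} = x^3(x + 3), χ_{M2} = x^3(x + 3), χ_{M3} = x^3(x + 3).

{M1}: invariant factors x, x, x(x + 3).

{M2, M3}: invariant factors x, x^2(x + 3).

Matrices are similar if and only if their invariant-factor lists agree; the partition into similarity classes is {M1}, {M2, M3}.

2 classes: {M1}, {M2, M3}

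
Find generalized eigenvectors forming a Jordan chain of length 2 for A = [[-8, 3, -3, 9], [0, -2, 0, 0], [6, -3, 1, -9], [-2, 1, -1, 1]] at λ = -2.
We seek v_1 ∈ ker((A + 2I)^2) \ ker(A + 2I), then set v_{i+1} = (A + 2I) v_i.

One such chain is v_1 = [[1, 1, -2, 0]]^T, v_2 = [[3, 0, -3, 1]]^T. Check: (A + 2I) v_2 = [[0, 0, 0, 0]]^T = 0.

v_1 = [[1, 1, -2, 0]]^T, v_2 = [[3, 0, -3, 1]]^T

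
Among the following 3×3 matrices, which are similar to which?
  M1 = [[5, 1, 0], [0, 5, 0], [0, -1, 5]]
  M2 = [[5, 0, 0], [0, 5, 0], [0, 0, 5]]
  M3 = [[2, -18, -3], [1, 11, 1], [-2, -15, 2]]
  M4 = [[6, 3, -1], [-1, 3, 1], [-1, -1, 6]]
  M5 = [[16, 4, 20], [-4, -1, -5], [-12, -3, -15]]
Characteristic polynomials: χ_{M1} = (x - 5)^3, χ_{M2} = (x - 5)^3, χ_{M3} = (x - 5)^3, χ_{M4} = (x - 5)^3, χ_{M5} = x^3.

{M1}: invariant factors x - 5, (x - 5)^2.

{M2}: invariant factors x - 5, x - 5, x - 5.

{M3, M4}: invariant factors (x - 5)^3.

{M5}: invariant factors x, x^2.

Matrices are similar if and only if their invariant-factor lists agree; the partition into similarity classes is {M1}, {M2}, {M3, M4}, {M5}.

4 classes: {M1}, {M2}, {M3, M4}, {M5}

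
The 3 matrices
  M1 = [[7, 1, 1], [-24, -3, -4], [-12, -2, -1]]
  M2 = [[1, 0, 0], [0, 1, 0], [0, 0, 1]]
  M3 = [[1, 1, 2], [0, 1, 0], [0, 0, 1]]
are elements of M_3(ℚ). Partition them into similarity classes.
Characteristic polynomials: χ_{M1} = (x - 1)^3, χ_{M2} = (x - 1)^3, χ_{M3} = (x - 1)^3.

{M1, M3}: invariant factors x - 1, (x - 1)^2.

{M2}: invariant factors x - 1, x - 1, x - 1.

Matrices are similar if and only if their invariant-factor lists agree; the partition into similarity classes is {M1, M3}, {M2}.

2 classes: {M1, M3}, {M2}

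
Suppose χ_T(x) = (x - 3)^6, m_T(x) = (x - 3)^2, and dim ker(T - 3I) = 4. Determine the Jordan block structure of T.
Jordan blocks: (3, 2), (3, 2), (3, 1), (3, 1)

λ = 3: algebraic multiplicity 6 (exponent in χ_T), largest block size 2 (exponent in m_T), 4 blocks (geometric multiplicity). These force block sizes [2, 2, 1, 1].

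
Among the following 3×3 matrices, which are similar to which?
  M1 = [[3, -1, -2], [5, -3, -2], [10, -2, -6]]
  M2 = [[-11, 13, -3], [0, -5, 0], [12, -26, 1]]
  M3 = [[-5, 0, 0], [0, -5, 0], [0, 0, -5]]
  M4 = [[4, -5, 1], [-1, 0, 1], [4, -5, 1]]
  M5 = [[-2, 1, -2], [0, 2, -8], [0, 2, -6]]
4 classes: {M1, M5}, {M2}, {M3}, {M4}

Characteristic polynomials: χ_{M1} = (x + 2)^3, χ_{M2} = (x + 5)^3, χ_{M3} = (x + 5)^3, χ_{M4} = x^2(x - 5), χ_{M5} = (x + 2)^3.

{M1, M5}: invariant factors x + 2, (x + 2)^2.

{M2}: invariant factors x + 5, (x + 5)^2.

{M3}: invariant factors x + 5, x + 5, x + 5.

{M4}: invariant factors x^2(x - 5).

Matrices are similar if and only if their invariant-factor lists agree; the partition into similarity classes is {M1, M5}, {M2}, {M3}, {M4}.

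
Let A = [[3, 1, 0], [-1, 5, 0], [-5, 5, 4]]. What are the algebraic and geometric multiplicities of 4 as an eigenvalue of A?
The characteristic polynomial is (x - 4)^3, so the factor x - 4 appears with exponent 3: the algebraic multiplicity is 3.

rank(A - 4I) = 1, so the eigenspace has dimension 3 - 1 = 2: the geometric multiplicity is 2.

Since 2 < 3, A is not diagonalizable.

algebraic multiplicity 3, geometric multiplicity 2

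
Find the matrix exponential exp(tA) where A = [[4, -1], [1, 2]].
e^{tA} = [[(t + 1)*e^{3*t}, -t*e^{3*t}], [t*e^{3*t}, (1 - t)*e^{3*t}]]

A has Jordan form J = [[3, 1], [0, 3]] with A = PJP^{-1}, so e^{tA} = P e^{tJ} P^{-1}.

For a Jordan block J_k(λ), e^{tJ_k(λ)} = e^{λt} · (I + tN + t^2 N^2/2! + ... + t^{k-1} N^{k-1}/(k-1)!) where N is the nilpotent superdiagonal part.

Assembling the blocks and conjugating back gives the entries of e^{tA} as shown above.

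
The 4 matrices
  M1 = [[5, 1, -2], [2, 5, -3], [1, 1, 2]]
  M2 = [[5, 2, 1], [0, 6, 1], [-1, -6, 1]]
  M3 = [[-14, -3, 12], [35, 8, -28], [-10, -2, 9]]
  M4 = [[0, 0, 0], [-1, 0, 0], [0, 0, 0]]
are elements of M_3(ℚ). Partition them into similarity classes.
3 classes: {M1, M2}, {M3}, {M4}

Characteristic polynomials: χ_{M1} = (x - 4)^3, χ_{M2} = (x - 4)^3, χ_{M3} = (x - 1)^3, χ_{M4} = x^3.

{M1, M2}: invariant factors (x - 4)^3.

{M3}: invariant factors x - 1, (x - 1)^2.

{M4}: invariant factors x, x^2.

Matrices are similar if and only if their invariant-factor lists agree; the partition into similarity classes is {M1, M2}, {M3}, {M4}.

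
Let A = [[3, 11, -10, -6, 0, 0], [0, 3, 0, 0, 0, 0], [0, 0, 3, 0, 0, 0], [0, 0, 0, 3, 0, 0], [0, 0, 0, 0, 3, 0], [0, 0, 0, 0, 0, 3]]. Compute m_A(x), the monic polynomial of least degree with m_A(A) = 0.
The characteristic polynomial factors as (x - 3)^6. The minimal polynomial is ∏(x - λ)^{k_λ} where k_λ is the size of the largest Jordan block at λ.

For λ = 3: rank(A - 3I) = 1, and the largest Jordan block has size 2 (the smallest k with rank((A - 3I)^k) = rank((A - 3I)^(k+1))).

So m_A(x) = (x - 3)^2.

m_A(x) = (x - 3)^2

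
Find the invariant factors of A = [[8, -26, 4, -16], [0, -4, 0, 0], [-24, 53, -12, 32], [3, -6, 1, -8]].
x + 4, (x + 4)^3

The Jordan structure of A has elementary divisors (x + 4)^3, (x + 4). Arranging the block sizes at each eigenvalue in decreasing order and taking row products gives the invariant factors.

Invariant factors (smallest first, each dividing the next): x + 4, (x + 4)^3.

Check: the last factor (x + 4)^3 is the minimal polynomial, and the product (x + 4)^4 is the characteristic polynomial.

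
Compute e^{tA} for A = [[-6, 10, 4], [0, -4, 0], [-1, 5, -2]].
A has Jordan form J = [[-4, 1, 0], [0, -4, 0], [0, 0, -4]] with A = PJP^{-1}, so e^{tA} = P e^{tJ} P^{-1}.

For a Jordan block J_k(λ), e^{tJ_k(λ)} = e^{λt} · (I + tN + t^2 N^2/2! + ... + t^{k-1} N^{k-1}/(k-1)!) where N is the nilpotent superdiagonal part.

Assembling the blocks and conjugating back gives the entries of e^{tA} as shown above.

e^{tA} = [[(1 - 2*t)*e^{-4*t}, 10*t*e^{-4*t}, 4*t*e^{-4*t}], [0, e^{-4*t}, 0], [-t*e^{-4*t}, 5*t*e^{-4*t}, (2*t + 1)*e^{-4*t}]]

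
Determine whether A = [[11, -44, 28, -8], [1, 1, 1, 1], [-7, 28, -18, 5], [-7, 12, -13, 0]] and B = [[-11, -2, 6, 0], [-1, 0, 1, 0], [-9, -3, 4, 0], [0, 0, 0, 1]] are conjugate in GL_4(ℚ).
Yes.

Two matrices over a field are similar if and only if they have the same invariant factors.

Both A and B have characteristic polynomial (x - 1)(x + 1)^2(x + 5) and minimal polynomial (x - 1)(x + 1)^2(x + 5). Computing further, both have invariant factors (x - 1)(x + 1)^2(x + 5). Hence A and B are similar.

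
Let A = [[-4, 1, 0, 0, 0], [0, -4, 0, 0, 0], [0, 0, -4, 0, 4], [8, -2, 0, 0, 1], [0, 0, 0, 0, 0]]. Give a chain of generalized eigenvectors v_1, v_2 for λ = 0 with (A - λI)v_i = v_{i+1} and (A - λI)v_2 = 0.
We seek v_1 ∈ ker(A^2) \ ker(A), then set v_{i+1} = A v_i.

One such chain is v_1 = [[0, 0, 1, 0, 1]]^T, v_2 = [[0, 0, 0, 1, 0]]^T. Check: A v_2 = [[0, 0, 0, 0, 0]]^T = 0.

v_1 = [[0, 0, 1, 0, 1]]^T, v_2 = [[0, 0, 0, 1, 0]]^T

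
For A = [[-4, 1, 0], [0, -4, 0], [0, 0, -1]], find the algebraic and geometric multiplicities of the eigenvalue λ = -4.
The characteristic polynomial is (x + 1)(x + 4)^2, so the factor x + 4 appears with exponent 2: the algebraic multiplicity is 2.

rank(A + 4I) = 2, so the eigenspace has dimension 3 - 2 = 1: the geometric multiplicity is 1.

Since 1 < 2, A is not diagonalizable.

algebraic multiplicity 2, geometric multiplicity 1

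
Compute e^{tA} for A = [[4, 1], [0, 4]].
A has Jordan form J = [[4, 1], [0, 4]] with A = PJP^{-1}, so e^{tA} = P e^{tJ} P^{-1}.

For a Jordan block J_k(λ), e^{tJ_k(λ)} = e^{λt} · (I + tN + t^2 N^2/2! + ... + t^{k-1} N^{k-1}/(k-1)!) where N is the nilpotent superdiagonal part.

Assembling the blocks and conjugating back gives the entries of e^{tA} as shown above.

e^{tA} = [[e^{4*t}, t*e^{4*t}], [0, e^{4*t}]]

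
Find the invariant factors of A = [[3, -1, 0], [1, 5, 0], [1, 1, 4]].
x - 4, (x - 4)^2

The Jordan structure of A has elementary divisors (x - 4)^2, (x - 4). Arranging the block sizes at each eigenvalue in decreasing order and taking row products gives the invariant factors.

Invariant factors (smallest first, each dividing the next): x - 4, (x - 4)^2.

Check: the last factor (x - 4)^2 is the minimal polynomial, and the product (x - 4)^3 is the characteristic polynomial.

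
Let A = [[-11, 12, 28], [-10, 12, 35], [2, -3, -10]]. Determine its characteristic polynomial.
xI - A = [[x + 11, -12, -28], [10, x - 12, -35], [-2, 3, x + 10]].

Expanding det(xI - A) along the first row:
det(xI - A) = + (x + 11)·det([[x - 12, -35], [3, x + 10]]) - (-12)·det([[10, -35], [-2, x + 10]]) + (-28)·det([[10, x - 12], [-2, 3]]).

Evaluating gives χ_A(x) = x^3 + 9x^2 + 27x + 27 = (x + 3)^3.

χ_A(x) = (x + 3)^3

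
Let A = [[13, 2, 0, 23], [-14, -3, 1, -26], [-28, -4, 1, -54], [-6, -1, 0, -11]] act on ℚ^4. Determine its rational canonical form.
R = [[0, 0, 0, -9], [1, 0, 0, 0], [0, 1, 0, 6], [0, 0, 1, 0]]

The invariant factors of A (the non-unit diagonal entries of the Smith normal form of xI - A over ℚ[x]) are (x^2 - 3)^2, each dividing the next. The characteristic polynomial is their product, (x^2 - 3)^2.

The rational canonical form is the block-diagonal matrix of companion matrices C(f_i):
R = [[0, 0, 0, -9], [1, 0, 0, 0], [0, 1, 0, 6], [0, 0, 1, 0]].

Note the characteristic polynomial does not split into linear factors over ℚ, so A has no Jordan form over ℚ; the rational canonical form exists over any field.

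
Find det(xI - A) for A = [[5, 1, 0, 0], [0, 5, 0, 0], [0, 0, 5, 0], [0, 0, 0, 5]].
xI - A = [[x - 5, -1, 0, 0], [0, x - 5, 0, 0], [0, 0, x - 5, 0], [0, 0, 0, x - 5]].

Expanding det(xI - A) along the first row:
det(xI - A) = + (x - 5)·det([[x - 5, 0, 0], [0, x - 5, 0], [0, 0, x - 5]]) - (-1)·det([[0, 0, 0], [0, x - 5, 0], [0, 0, x - 5]]) + (0)·det([[0, x - 5, 0], [0, 0, 0], [0, 0, x - 5]]) - (0)·det([[0, x - 5, 0], [0, 0, x - 5], [0, 0, 0]]).

Evaluating gives χ_A(x) = x^4 - 20x^3 + 150x^2 - 500x + 625 = (x - 5)^4.

χ_A(x) = (x - 5)^4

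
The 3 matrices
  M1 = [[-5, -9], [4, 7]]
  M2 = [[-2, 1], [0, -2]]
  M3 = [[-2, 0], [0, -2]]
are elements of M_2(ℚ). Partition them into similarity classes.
3 classes: {M1}, {M2}, {M3}

Characteristic polynomials: χ_{M1} = (x - 1)^2, χ_{M2} = (x + 2)^2, χ_{M3} = (x + 2)^2.

{M1}: invariant factors (x - 1)^2.

{M2}: invariant factors (x + 2)^2.

{M3}: invariant factors x + 2, x + 2.

Matrices are similar if and only if their invariant-factor lists agree; the partition into similarity classes is {M1}, {M2}, {M3}.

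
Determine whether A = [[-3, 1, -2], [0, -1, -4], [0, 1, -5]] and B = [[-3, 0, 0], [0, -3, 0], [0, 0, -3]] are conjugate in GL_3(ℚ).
Both have characteristic polynomial (x + 3)^3, but the minimal polynomial of A is (x + 3)^2 while the minimal polynomial of B is x + 3. The minimal polynomial is a similarity invariant, so A and B are not similar.

No.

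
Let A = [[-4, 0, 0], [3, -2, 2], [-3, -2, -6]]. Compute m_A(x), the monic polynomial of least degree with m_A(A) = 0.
m_A(x) = (x + 4)^2

The characteristic polynomial factors as (x + 4)^3. The minimal polynomial is ∏(x - λ)^{k_λ} where k_λ is the size of the largest Jordan block at λ.

For λ = -4: rank(A + 4I) = 1, and the largest Jordan block has size 2 (the smallest k with rank((A + 4I)^k) = rank((A + 4I)^(k+1))).

So m_A(x) = (x + 4)^2.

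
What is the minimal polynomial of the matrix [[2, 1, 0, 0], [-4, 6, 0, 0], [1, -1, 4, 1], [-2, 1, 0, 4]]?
The characteristic polynomial factors as (x - 4)^4. The minimal polynomial is ∏(x - λ)^{k_λ} where k_λ is the size of the largest Jordan block at λ.

For λ = 4: rank(A - 4I) = 2, and the largest Jordan block has size 2 (the smallest k with rank((A - 4I)^k) = rank((A - 4I)^(k+1))).

So m_A(x) = (x - 4)^2.

m_A(x) = (x - 4)^2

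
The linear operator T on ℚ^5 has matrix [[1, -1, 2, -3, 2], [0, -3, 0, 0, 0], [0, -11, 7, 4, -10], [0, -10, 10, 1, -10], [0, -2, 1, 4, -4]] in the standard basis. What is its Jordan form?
J = [[-3, 1, 0, 0, 0], [0, -3, 0, 0, 0], [0, 0, 1, 1, 0], [0, 0, 0, 1, 0], [0, 0, 0, 0, 6]]

The characteristic polynomial is det(xI - A) = (x - 6)(x - 1)^2(x + 3)^2, so the eigenvalues are -3 (algebraic multiplicity 2), 1 (algebraic multiplicity 2), 6 (algebraic multiplicity 1).

For λ = -3: rank(A + 3I) = 4, rank((A + 3I)^2) = 3. The eigenspace has dimension 5 - 4 = 1, so there is 1 Jordan block; the rank sequence gives block sizes [2].

For λ = 1: rank(A - I) = 4, rank((A - I)^2) = 3. The eigenspace has dimension 5 - 4 = 1, so there is 1 Jordan block; the rank sequence gives block sizes [2].

For λ = 6: algebraic multiplicity 1 gives one 1×1 block.

Assembling the blocks gives the Jordan form J above.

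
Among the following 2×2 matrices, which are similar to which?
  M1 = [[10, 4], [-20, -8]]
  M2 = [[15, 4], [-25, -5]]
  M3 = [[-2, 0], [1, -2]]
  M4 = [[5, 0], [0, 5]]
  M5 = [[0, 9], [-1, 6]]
5 classes: {M1}, {M2}, {M3}, {M4}, {M5}

Characteristic polynomials: χ_{M1} = x(x - 2), χ_{M2} = (x - 5)^2, χ_{M3} = (x + 2)^2, χ_{M4} = (x - 5)^2, χ_{M5} = (x - 3)^2.

{M1}: invariant factors x(x - 2).

{M2}: invariant factors (x - 5)^2.

{M3}: invariant factors (x + 2)^2.

{M4}: invariant factors x - 5, x - 5.

{M5}: invariant factors (x - 3)^2.

Matrices are similar if and only if their invariant-factor lists agree; the partition into similarity classes is {M1}, {M2}, {M3}, {M4}, {M5}.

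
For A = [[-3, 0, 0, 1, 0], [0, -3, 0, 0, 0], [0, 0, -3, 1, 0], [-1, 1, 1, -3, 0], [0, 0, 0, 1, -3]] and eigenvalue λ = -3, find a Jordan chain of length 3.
v_1 = [[1, 0, 2, 0, 2]]^T, v_2 = [[0, 0, 0, 1, 0]]^T, v_3 = [[1, 0, 1, 0, 1]]^T

We seek v_1 ∈ ker((A + 3I)^3) \ ker((A + 3I)^2), then set v_{i+1} = (A + 3I) v_i.

One such chain is v_1 = [[1, 0, 2, 0, 2]]^T, v_2 = [[0, 0, 0, 1, 0]]^T, v_3 = [[1, 0, 1, 0, 1]]^T. Check: (A + 3I) v_3 = [[0, 0, 0, 0, 0]]^T = 0.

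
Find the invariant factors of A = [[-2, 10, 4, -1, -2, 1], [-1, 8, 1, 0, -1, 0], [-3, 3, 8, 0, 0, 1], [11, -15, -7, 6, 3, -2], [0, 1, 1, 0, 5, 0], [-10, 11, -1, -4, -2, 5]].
The Jordan structure of A has elementary divisors (x - 5)^3, (x - 5)^3. Arranging the block sizes at each eigenvalue in decreasing order and taking row products gives the invariant factors.

Invariant factors (smallest first, each dividing the next): (x - 5)^3, (x - 5)^3.

Check: the last factor (x - 5)^3 is the minimal polynomial, and the product (x - 5)^6 is the characteristic polynomial.

(x - 5)^3, (x - 5)^3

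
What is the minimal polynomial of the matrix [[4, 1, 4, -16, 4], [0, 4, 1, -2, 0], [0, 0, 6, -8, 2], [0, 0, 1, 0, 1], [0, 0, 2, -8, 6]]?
m_A(x) = (x - 4)^3

The characteristic polynomial factors as (x - 4)^5. The minimal polynomial is ∏(x - λ)^{k_λ} where k_λ is the size of the largest Jordan block at λ.

For λ = 4: rank(A - 4I) = 3, and the largest Jordan block has size 3 (the smallest k with rank((A - 4I)^k) = rank((A - 4I)^(k+1))).

So m_A(x) = (x - 4)^3.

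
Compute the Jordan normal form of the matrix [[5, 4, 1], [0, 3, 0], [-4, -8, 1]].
J = [[3, 1, 0], [0, 3, 0], [0, 0, 3]]

The characteristic polynomial is det(xI - A) = (x - 3)^3, so the eigenvalues are 3 (algebraic multiplicity 3).

For λ = 3: rank(A - 3I) = 1, rank((A - 3I)^2) = 0. The eigenspace has dimension 3 - 1 = 2, so there are 2 Jordan blocks; the rank sequence gives block sizes [2, 1].

Assembling the blocks gives the Jordan form J above.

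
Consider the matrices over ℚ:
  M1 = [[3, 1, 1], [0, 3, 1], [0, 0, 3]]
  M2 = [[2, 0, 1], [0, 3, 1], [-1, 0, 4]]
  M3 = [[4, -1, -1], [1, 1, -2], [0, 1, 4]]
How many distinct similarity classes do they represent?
Characteristic polynomials: χ_{M1} = (x - 3)^3, χ_{M2} = (x - 3)^3, χ_{M3} = (x - 3)^3.

{M1, M2, M3}: invariant factors (x - 3)^3.

Matrices are similar if and only if their invariant-factor lists agree; the partition into similarity classes is {M1, M2, M3}.

1 class: {M1, M2, M3}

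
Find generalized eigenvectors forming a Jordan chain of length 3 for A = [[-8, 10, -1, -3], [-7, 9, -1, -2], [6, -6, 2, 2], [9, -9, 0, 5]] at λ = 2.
We seek v_1 ∈ ker((A - 2I)^3) \ ker((A - 2I)^2), then set v_{i+1} = (A - 2I) v_i.

One such chain is v_1 = [[2, 5, 6, 8]]^T, v_2 = [[0, -1, -2, -3]]^T, v_3 = [[1, 1, 0, 0]]^T. Check: (A - 2I) v_3 = [[0, 0, 0, 0]]^T = 0.

v_1 = [[2, 5, 6, 8]]^T, v_2 = [[0, -1, -2, -3]]^T, v_3 = [[1, 1, 0, 0]]^T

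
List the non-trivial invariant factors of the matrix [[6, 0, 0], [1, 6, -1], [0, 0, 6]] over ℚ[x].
x - 6, (x - 6)^2

The Jordan structure of A has elementary divisors (x - 6)^2, (x - 6). Arranging the block sizes at each eigenvalue in decreasing order and taking row products gives the invariant factors.

Invariant factors (smallest first, each dividing the next): x - 6, (x - 6)^2.

Check: the last factor (x - 6)^2 is the minimal polynomial, and the product (x - 6)^3 is the characteristic polynomial.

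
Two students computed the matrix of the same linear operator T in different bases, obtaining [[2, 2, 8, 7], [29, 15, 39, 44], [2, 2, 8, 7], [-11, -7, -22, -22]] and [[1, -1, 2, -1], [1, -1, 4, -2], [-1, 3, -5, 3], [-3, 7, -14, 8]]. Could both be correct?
No.

Both have characteristic polynomial x(x - 1)^3, but the minimal polynomial of A is x(x - 1)^3 while the minimal polynomial of B is x(x - 1)^2. The minimal polynomial is a similarity invariant, so A and B are not similar.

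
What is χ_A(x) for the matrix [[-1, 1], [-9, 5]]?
xI - A = [[x + 1, -1], [9, x - 5]].

Expanding det(xI - A) along the first row:
det(xI - A) = + (x + 1)·det([[x - 5]]) - (-1)·det([[9]]).

Evaluating gives χ_A(x) = x^2 - 4x + 4 = (x - 2)^2.

χ_A(x) = (x - 2)^2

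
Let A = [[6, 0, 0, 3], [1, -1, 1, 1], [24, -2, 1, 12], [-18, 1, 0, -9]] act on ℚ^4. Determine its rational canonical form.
R = [[0, 0, 0, 3], [1, 0, 0, 5], [0, 1, 0, 0], [0, 0, 1, -3]]

The invariant factors of A (the non-unit diagonal entries of the Smith normal form of xI - A over ℚ[x]) are (x + 1)^2(x^2 + x - 3), each dividing the next. The characteristic polynomial is their product, (x + 1)^2(x^2 + x - 3).

The rational canonical form is the block-diagonal matrix of companion matrices C(f_i):
R = [[0, 0, 0, 3], [1, 0, 0, 5], [0, 1, 0, 0], [0, 0, 1, -3]].

Note the characteristic polynomial does not split into linear factors over ℚ, so A has no Jordan form over ℚ; the rational canonical form exists over any field.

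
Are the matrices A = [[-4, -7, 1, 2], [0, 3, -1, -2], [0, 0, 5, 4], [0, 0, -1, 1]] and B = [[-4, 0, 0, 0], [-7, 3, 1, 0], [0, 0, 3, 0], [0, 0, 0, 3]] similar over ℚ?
Two matrices over a field are similar if and only if they have the same invariant factors.

Both A and B have characteristic polynomial (x - 3)^3(x + 4) and minimal polynomial (x - 3)^2(x + 4). Computing further, both have invariant factors x - 3, (x - 3)^2(x + 4). Hence A and B are similar.

Yes.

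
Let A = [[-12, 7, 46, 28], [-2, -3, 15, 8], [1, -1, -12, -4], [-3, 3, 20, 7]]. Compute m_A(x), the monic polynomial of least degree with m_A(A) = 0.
The characteristic polynomial factors as (x + 5)^4. The minimal polynomial is ∏(x - λ)^{k_λ} where k_λ is the size of the largest Jordan block at λ.

For λ = -5: rank(A + 5I) = 2, and the largest Jordan block has size 3 (the smallest k with rank((A + 5I)^k) = rank((A + 5I)^(k+1))).

So m_A(x) = (x + 5)^3.

m_A(x) = (x + 5)^3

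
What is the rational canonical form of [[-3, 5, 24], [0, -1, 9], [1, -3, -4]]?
R = [[0, 0, -24], [1, 0, -22], [0, 1, -8]]

The invariant factors of A (the non-unit diagonal entries of the Smith normal form of xI - A over ℚ[x]) are (x + 4)(x^2 + 4x + 6), each dividing the next. The characteristic polynomial is their product, (x + 4)(x^2 + 4x + 6).

The rational canonical form is the block-diagonal matrix of companion matrices C(f_i):
R = [[0, 0, -24], [1, 0, -22], [0, 1, -8]].

Note the characteristic polynomial does not split into linear factors over ℚ, so A has no Jordan form over ℚ; the rational canonical form exists over any field.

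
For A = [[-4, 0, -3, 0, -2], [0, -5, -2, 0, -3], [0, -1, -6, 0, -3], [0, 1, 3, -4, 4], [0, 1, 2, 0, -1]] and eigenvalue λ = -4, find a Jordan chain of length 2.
We seek v_1 ∈ ker((A + 4I)^2) \ ker(A + 4I), then set v_{i+1} = (A + 4I) v_i.

One such chain is v_1 = [[0, -4, -1, 2, 2]]^T, v_2 = [[-1, 0, 0, 1, 0]]^T. Check: (A + 4I) v_2 = [[0, 0, 0, 0, 0]]^T = 0.

v_1 = [[0, -4, -1, 2, 2]]^T, v_2 = [[-1, 0, 0, 1, 0]]^T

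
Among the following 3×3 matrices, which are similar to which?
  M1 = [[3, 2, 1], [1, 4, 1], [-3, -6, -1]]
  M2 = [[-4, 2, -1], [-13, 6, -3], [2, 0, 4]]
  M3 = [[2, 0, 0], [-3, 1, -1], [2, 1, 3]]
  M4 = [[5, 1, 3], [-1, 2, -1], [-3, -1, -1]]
2 classes: {M1}, {M2, M3, M4}

Characteristic polynomials: χ_{M1} = (x - 2)^3, χ_{M2} = (x - 2)^3, χ_{M3} = (x - 2)^3, χ_{M4} = (x - 2)^3.

{M1}: invariant factors x - 2, (x - 2)^2.

{M2, M3, M4}: invariant factors (x - 2)^3.

Matrices are similar if and only if their invariant-factor lists agree; the partition into similarity classes is {M1}, {M2, M3, M4}.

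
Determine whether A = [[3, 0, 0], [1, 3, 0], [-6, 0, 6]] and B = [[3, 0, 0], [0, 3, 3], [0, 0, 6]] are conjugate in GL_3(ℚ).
No.

Both have characteristic polynomial (x - 6)(x - 3)^2, but the minimal polynomial of A is (x - 6)(x - 3)^2 while the minimal polynomial of B is (x - 6)(x - 3). The minimal polynomial is a similarity invariant, so A and B are not similar.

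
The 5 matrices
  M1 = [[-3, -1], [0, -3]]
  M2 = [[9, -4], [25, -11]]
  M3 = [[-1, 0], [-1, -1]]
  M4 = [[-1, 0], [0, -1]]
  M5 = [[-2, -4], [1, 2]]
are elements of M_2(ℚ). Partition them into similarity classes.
4 classes: {M1}, {M2, M3}, {M4}, {M5}

Characteristic polynomials: χ_{M1} = (x + 3)^2, χ_{M2} = (x + 1)^2, χ_{M3} = (x + 1)^2, χ_{M4} = (x + 1)^2, χ_{M5} = x^2.

{M1}: invariant factors (x + 3)^2.

{M2, M3}: invariant factors (x + 1)^2.

{M4}: invariant factors x + 1, x + 1.

{M5}: invariant factors x^2.

Matrices are similar if and only if their invariant-factor lists agree; the partition into similarity classes is {M1}, {M2, M3}, {M4}, {M5}.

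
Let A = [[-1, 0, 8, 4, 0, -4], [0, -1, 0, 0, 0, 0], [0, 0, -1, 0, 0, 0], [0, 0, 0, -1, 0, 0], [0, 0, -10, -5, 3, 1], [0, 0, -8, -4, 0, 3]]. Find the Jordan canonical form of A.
J = [[-1, 0, 0, 0, 0, 0], [0, -1, 0, 0, 0, 0], [0, 0, -1, 0, 0, 0], [0, 0, 0, -1, 0, 0], [0, 0, 0, 0, 3, 1], [0, 0, 0, 0, 0, 3]]

The characteristic polynomial is det(xI - A) = (x - 3)^2(x + 1)^4, so the eigenvalues are -1 (algebraic multiplicity 4), 3 (algebraic multiplicity 2).

For λ = -1: rank(A + I) = 2. The eigenspace has dimension 6 - 2 = 4, so there are 4 Jordan blocks; the rank sequence gives block sizes [1, 1, 1, 1].

For λ = 3: rank(A - 3I) = 5, rank((A - 3I)^2) = 4. The eigenspace has dimension 6 - 5 = 1, so there is 1 Jordan block; the rank sequence gives block sizes [2].

Assembling the blocks gives the Jordan form J above.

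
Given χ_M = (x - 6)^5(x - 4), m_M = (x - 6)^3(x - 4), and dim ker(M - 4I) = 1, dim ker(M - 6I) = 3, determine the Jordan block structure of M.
Jordan blocks: (4, 1), (6, 3), (6, 1), (6, 1)

λ = 4: algebraic multiplicity 1 (exponent in χ_M), largest block size 1 (exponent in m_M), 1 block (geometric multiplicity). This forces block sizes [1].
λ = 6: algebraic multiplicity 5 (exponent in χ_M), largest block size 3 (exponent in m_M), 3 blocks (geometric multiplicity). These force block sizes [3, 1, 1].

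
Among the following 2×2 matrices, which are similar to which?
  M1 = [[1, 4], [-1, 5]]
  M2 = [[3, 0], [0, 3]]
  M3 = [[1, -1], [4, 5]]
2 classes: {M1, M3}, {M2}

Characteristic polynomials: χ_{M1} = (x - 3)^2, χ_{M2} = (x - 3)^2, χ_{M3} = (x - 3)^2.

{M1, M3}: invariant factors (x - 3)^2.

{M2}: invariant factors x - 3, x - 3.

Matrices are similar if and only if their invariant-factor lists agree; the partition into similarity classes is {M1, M3}, {M2}.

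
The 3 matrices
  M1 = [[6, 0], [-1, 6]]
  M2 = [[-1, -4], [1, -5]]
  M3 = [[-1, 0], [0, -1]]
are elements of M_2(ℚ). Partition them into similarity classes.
3 classes: {M1}, {M2}, {M3}

Characteristic polynomials: χ_{M1} = (x - 6)^2, χ_{M2} = (x + 3)^2, χ_{M3} = (x + 1)^2.

{M1}: invariant factors (x - 6)^2.

{M2}: invariant factors (x + 3)^2.

{M3}: invariant factors x + 1, x + 1.

Matrices are similar if and only if their invariant-factor lists agree; the partition into similarity classes is {M1}, {M2}, {M3}.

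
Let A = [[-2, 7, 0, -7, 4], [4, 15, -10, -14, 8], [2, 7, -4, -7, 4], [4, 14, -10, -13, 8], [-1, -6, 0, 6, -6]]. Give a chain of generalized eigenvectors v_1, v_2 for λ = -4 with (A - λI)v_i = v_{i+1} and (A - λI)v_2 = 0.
We seek v_1 ∈ ker((A + 4I)^2) \ ker(A + 4I), then set v_{i+1} = (A + 4I) v_i.

One such chain is v_1 = [[-1, -4, -2, -4, 1]]^T, v_2 = [[2, 4, 2, 4, -1]]^T. Check: (A + 4I) v_2 = [[0, 0, 0, 0, 0]]^T = 0.

v_1 = [[-1, -4, -2, -4, 1]]^T, v_2 = [[2, 4, 2, 4, -1]]^T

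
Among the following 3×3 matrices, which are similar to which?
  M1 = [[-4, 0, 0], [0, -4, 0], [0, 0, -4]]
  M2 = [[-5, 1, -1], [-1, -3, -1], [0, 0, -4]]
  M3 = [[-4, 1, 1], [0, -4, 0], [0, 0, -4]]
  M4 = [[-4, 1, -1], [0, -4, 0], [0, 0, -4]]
Characteristic polynomials: χ_{M1} = (x + 4)^3, χ_{M2} = (x + 4)^3, χ_{M3} = (x + 4)^3, χ_{M4} = (x + 4)^3.

{M1}: invariant factors x + 4, x + 4, x + 4.

{M2, M3, M4}: invariant factors x + 4, (x + 4)^2.

Matrices are similar if and only if their invariant-factor lists agree; the partition into similarity classes is {M1}, {M2, M3, M4}.

2 classes: {M1}, {M2, M3, M4}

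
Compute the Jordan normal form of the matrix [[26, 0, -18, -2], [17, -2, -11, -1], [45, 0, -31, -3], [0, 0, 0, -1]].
The characteristic polynomial is det(xI - A) = (x + 1)^2(x + 2)(x + 4), so the eigenvalues are -4 (algebraic multiplicity 1), -2 (algebraic multiplicity 1), -1 (algebraic multiplicity 2).

For λ = -4: algebraic multiplicity 1 gives one 1×1 block.

For λ = -2: algebraic multiplicity 1 gives one 1×1 block.

For λ = -1: rank(A + I) = 3, rank((A + I)^2) = 2. The eigenspace has dimension 4 - 3 = 1, so there is 1 Jordan block; the rank sequence gives block sizes [2].

Assembling the blocks gives the Jordan form J above.

J = [[-4, 0, 0, 0], [0, -2, 0, 0], [0, 0, -1, 1], [0, 0, 0, -1]]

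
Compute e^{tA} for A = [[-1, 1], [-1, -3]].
A has Jordan form J = [[-2, 1], [0, -2]] with A = PJP^{-1}, so e^{tA} = P e^{tJ} P^{-1}.

For a Jordan block J_k(λ), e^{tJ_k(λ)} = e^{λt} · (I + tN + t^2 N^2/2! + ... + t^{k-1} N^{k-1}/(k-1)!) where N is the nilpotent superdiagonal part.

Assembling the blocks and conjugating back gives the entries of e^{tA} as shown above.

e^{tA} = [[(t + 1)*e^{-2*t}, t*e^{-2*t}], [-t*e^{-2*t}, (1 - t)*e^{-2*t}]]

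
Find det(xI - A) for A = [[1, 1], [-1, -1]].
χ_A(x) = x^2

xI - A = [[x - 1, -1], [1, x + 1]].

Expanding det(xI - A) along the first row:
det(xI - A) = + (x - 1)·det([[x + 1]]) - (-1)·det([[1]]).

Evaluating gives χ_A(x) = x^2.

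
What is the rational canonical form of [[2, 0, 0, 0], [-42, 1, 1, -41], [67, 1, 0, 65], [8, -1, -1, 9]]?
The invariant factors of A (the non-unit diagonal entries of the Smith normal form of xI - A over ℚ[x]) are x - 2, (x - 4)^2(x - 2), each dividing the next. The characteristic polynomial is their product, (x - 4)^2(x - 2)^2.

The rational canonical form is the block-diagonal matrix of companion matrices C(f_i):
R = [[2, 0, 0, 0], [0, 0, 0, 32], [0, 1, 0, -32], [0, 0, 1, 10]].

R = [[2, 0, 0, 0], [0, 0, 0, 32], [0, 1, 0, -32], [0, 0, 1, 10]]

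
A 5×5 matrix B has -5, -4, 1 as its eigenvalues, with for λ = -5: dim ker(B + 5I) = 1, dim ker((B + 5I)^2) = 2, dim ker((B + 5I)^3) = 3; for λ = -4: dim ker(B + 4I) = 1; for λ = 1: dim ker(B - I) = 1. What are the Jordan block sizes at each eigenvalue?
Jordan blocks: (-5, 3), (-4, 1), (1, 1)

λ = -5: successive nullity increments [1, 1, 1] count blocks of size ≥ k; block sizes are [3].
λ = -4: successive nullity increments [1] count blocks of size ≥ k; block sizes are [1].
λ = 1: successive nullity increments [1] count blocks of size ≥ k; block sizes are [1].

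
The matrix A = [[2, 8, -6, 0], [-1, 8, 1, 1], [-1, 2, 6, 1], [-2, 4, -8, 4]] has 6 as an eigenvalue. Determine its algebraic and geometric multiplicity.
The characteristic polynomial is (x - 6)^3(x - 2), so the factor x - 6 appears with exponent 3: the algebraic multiplicity is 3.

rank(A - 6I) = 3, so the eigenspace has dimension 4 - 3 = 1: the geometric multiplicity is 1.

Since 1 < 3, A is not diagonalizable.

algebraic multiplicity 3, geometric multiplicity 1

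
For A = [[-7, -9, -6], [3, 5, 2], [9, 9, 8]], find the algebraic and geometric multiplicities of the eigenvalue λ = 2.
The characteristic polynomial is (x - 2)^3, so the factor x - 2 appears with exponent 3: the algebraic multiplicity is 3.

rank(A - 2I) = 1, so the eigenspace has dimension 3 - 1 = 2: the geometric multiplicity is 2.

Since 2 < 3, A is not diagonalizable.

algebraic multiplicity 3, geometric multiplicity 2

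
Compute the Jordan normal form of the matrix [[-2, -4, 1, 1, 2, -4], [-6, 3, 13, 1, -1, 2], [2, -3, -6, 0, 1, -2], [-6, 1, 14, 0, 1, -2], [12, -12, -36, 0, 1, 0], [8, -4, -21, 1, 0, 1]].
J = [[-2, 1, 0, 0, 0, 0], [0, -2, 0, 0, 0, 0], [0, 0, -2, 0, 0, 0], [0, 0, 0, 1, 1, 0], [0, 0, 0, 0, 1, 0], [0, 0, 0, 0, 0, 1]]

The characteristic polynomial is det(xI - A) = (x - 1)^3(x + 2)^3, so the eigenvalues are -2 (algebraic multiplicity 3), 1 (algebraic multiplicity 3).

For λ = -2: rank(A + 2I) = 4, rank((A + 2I)^2) = 3. The eigenspace has dimension 6 - 4 = 2, so there are 2 Jordan blocks; the rank sequence gives block sizes [2, 1].

For λ = 1: rank(A - I) = 4, rank((A - I)^2) = 3. The eigenspace has dimension 6 - 4 = 2, so there are 2 Jordan blocks; the rank sequence gives block sizes [2, 1].

Assembling the blocks gives the Jordan form J above.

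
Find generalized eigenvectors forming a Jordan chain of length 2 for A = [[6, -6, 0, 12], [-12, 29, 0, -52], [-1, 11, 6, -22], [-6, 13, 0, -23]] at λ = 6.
We seek v_1 ∈ ker((A - 6I)^2) \ ker(A - 6I), then set v_{i+1} = (A - 6I) v_i.

One such chain is v_1 = [[-1, 4, 0, 2]]^T, v_2 = [[0, 0, 1, 0]]^T. Check: (A - 6I) v_2 = [[0, 0, 0, 0]]^T = 0.

v_1 = [[-1, 4, 0, 2]]^T, v_2 = [[0, 0, 1, 0]]^T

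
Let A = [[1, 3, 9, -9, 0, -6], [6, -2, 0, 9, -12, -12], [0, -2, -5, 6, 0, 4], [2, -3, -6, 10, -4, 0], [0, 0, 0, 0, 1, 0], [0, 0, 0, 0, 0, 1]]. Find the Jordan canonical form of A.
J = [[1, 1, 0, 0, 0, 0], [0, 1, 0, 0, 0, 0], [0, 0, 1, 1, 0, 0], [0, 0, 0, 1, 0, 0], [0, 0, 0, 0, 1, 0], [0, 0, 0, 0, 0, 1]]

The characteristic polynomial is det(xI - A) = (x - 1)^6, so the eigenvalues are 1 (algebraic multiplicity 6).

For λ = 1: rank(A - I) = 2, rank((A - I)^2) = 0. The eigenspace has dimension 6 - 2 = 4, so there are 4 Jordan blocks; the rank sequence gives block sizes [2, 2, 1, 1].

Assembling the blocks gives the Jordan form J above.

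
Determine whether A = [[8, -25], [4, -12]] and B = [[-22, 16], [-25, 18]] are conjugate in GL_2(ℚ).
Two matrices over a field are similar if and only if they have the same invariant factors.

Both A and B have characteristic polynomial (x + 2)^2 and minimal polynomial (x + 2)^2. Computing further, both have invariant factors (x + 2)^2. Hence A and B are similar.

Yes.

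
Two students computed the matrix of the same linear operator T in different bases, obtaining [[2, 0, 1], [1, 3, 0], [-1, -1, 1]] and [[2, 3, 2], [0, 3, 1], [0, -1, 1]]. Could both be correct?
Yes.

Two matrices over a field are similar if and only if they have the same invariant factors.

Both A and B have characteristic polynomial (x - 2)^3 and minimal polynomial (x - 2)^3. Computing further, both have invariant factors (x - 2)^3. Hence A and B are similar.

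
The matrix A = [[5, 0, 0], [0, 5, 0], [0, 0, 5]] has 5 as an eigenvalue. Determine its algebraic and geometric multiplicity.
The characteristic polynomial is (x - 5)^3, so the factor x - 5 appears with exponent 3: the algebraic multiplicity is 3.

rank(A - 5I) = 0, so the eigenspace has dimension 3 - 0 = 3: the geometric multiplicity is 3.

algebraic multiplicity 3, geometric multiplicity 3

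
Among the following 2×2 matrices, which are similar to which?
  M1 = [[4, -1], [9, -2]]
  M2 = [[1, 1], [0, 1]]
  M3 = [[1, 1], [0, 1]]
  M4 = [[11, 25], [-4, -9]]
1 class: {M1, M2, M3, M4}

Characteristic polynomials: χ_{M1} = (x - 1)^2, χ_{M2} = (x - 1)^2, χ_{M3} = (x - 1)^2, χ_{M4} = (x - 1)^2.

{M1, M2, M3, M4}: invariant factors (x - 1)^2.

Matrices are similar if and only if their invariant-factor lists agree; the partition into similarity classes is {M1, M2, M3, M4}.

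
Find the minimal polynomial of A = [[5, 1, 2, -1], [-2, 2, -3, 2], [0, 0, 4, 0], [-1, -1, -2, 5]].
m_A(x) = (x - 4)^3

The characteristic polynomial factors as (x - 4)^4. The minimal polynomial is ∏(x - λ)^{k_λ} where k_λ is the size of the largest Jordan block at λ.

For λ = 4: rank(A - 4I) = 2, and the largest Jordan block has size 3 (the smallest k with rank((A - 4I)^k) = rank((A - 4I)^(k+1))).

So m_A(x) = (x - 4)^3.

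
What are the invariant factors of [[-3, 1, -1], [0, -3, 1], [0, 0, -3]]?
The Jordan structure of A has elementary divisors (x + 3)^3. Arranging the block sizes at each eigenvalue in decreasing order and taking row products gives the invariant factors.

Invariant factors (smallest first, each dividing the next): (x + 3)^3.

Check: the last factor (x + 3)^3 is the minimal polynomial, and the product (x + 3)^3 is the characteristic polynomial.

(x + 3)^3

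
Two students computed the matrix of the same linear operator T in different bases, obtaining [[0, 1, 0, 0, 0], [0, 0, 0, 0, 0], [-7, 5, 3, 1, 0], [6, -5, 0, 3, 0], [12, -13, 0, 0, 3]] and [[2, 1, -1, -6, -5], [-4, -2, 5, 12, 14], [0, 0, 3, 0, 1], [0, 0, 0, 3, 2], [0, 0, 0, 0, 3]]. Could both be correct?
Yes.

Two matrices over a field are similar if and only if they have the same invariant factors.

Both A and B have characteristic polynomial x^2(x - 3)^3 and minimal polynomial x^2(x - 3)^2. Computing further, both have invariant factors x - 3, x^2(x - 3)^2. Hence A and B are similar.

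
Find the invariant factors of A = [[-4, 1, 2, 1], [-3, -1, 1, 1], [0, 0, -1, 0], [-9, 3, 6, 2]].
x + 1, (x + 1)^3

The Jordan structure of A has elementary divisors (x + 1)^3, (x + 1). Arranging the block sizes at each eigenvalue in decreasing order and taking row products gives the invariant factors.

Invariant factors (smallest first, each dividing the next): x + 1, (x + 1)^3.

Check: the last factor (x + 1)^3 is the minimal polynomial, and the product (x + 1)^4 is the characteristic polynomial.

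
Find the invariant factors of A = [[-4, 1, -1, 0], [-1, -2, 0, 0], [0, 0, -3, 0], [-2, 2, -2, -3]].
The Jordan structure of A has elementary divisors (x + 3)^3, (x + 3). Arranging the block sizes at each eigenvalue in decreasing order and taking row products gives the invariant factors.

Invariant factors (smallest first, each dividing the next): x + 3, (x + 3)^3.

Check: the last factor (x + 3)^3 is the minimal polynomial, and the product (x + 3)^4 is the characteristic polynomial.

x + 3, (x + 3)^3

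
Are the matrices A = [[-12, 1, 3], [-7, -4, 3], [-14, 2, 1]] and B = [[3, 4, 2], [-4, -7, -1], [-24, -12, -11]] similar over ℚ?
Yes.

Two matrices over a field are similar if and only if they have the same invariant factors.

Both A and B have characteristic polynomial (x + 5)^3 and minimal polynomial (x + 5)^2. Computing further, both have invariant factors x + 5, (x + 5)^2. Hence A and B are similar.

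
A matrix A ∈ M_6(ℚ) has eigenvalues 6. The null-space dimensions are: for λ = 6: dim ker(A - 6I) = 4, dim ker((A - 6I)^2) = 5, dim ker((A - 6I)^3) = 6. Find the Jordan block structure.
Jordan blocks: (6, 3), (6, 1), (6, 1), (6, 1)

λ = 6: successive nullity increments [4, 1, 1] count blocks of size ≥ k; block sizes are [3, 1, 1, 1].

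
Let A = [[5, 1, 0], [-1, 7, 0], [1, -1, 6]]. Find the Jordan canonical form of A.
The characteristic polynomial is det(xI - A) = (x - 6)^3, so the eigenvalues are 6 (algebraic multiplicity 3).

For λ = 6: rank(A - 6I) = 1, rank((A - 6I)^2) = 0. The eigenspace has dimension 3 - 1 = 2, so there are 2 Jordan blocks; the rank sequence gives block sizes [2, 1].

Assembling the blocks gives the Jordan form J above.

J = [[6, 1, 0], [0, 6, 0], [0, 0, 6]]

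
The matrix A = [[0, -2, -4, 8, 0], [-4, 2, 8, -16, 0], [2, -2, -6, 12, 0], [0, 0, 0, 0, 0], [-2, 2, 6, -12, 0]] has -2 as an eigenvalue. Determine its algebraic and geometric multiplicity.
The characteristic polynomial is x^3(x + 2)^2, so the factor x + 2 appears with exponent 2: the algebraic multiplicity is 2.

rank(A + 2I) = 3, so the eigenspace has dimension 5 - 3 = 2: the geometric multiplicity is 2.

algebraic multiplicity 2, geometric multiplicity 2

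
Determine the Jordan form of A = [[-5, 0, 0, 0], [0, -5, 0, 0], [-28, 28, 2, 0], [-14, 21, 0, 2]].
The characteristic polynomial is det(xI - A) = (x - 2)^2(x + 5)^2, so the eigenvalues are -5 (algebraic multiplicity 2), 2 (algebraic multiplicity 2).

For λ = -5: rank(A + 5I) = 2. The eigenspace has dimension 4 - 2 = 2, so there are 2 Jordan blocks; the rank sequence gives block sizes [1, 1].

For λ = 2: rank(A - 2I) = 2. The eigenspace has dimension 4 - 2 = 2, so there are 2 Jordan blocks; the rank sequence gives block sizes [1, 1].

Assembling the blocks gives the Jordan form J above.

J = [[-5, 0, 0, 0], [0, -5, 0, 0], [0, 0, 2, 0], [0, 0, 0, 2]]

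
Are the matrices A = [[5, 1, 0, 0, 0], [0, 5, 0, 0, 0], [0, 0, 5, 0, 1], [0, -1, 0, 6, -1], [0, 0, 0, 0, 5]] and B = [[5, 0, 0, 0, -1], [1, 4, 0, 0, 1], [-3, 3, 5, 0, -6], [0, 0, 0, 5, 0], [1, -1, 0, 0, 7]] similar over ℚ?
Both have characteristic polynomial (x - 6)(x - 5)^4 and minimal polynomial (x - 6)(x - 5)^2. But rank(A - 5I) = 3 for A while rank(B - 5I) = 2 for B, so the number of Jordan blocks at λ = 5 differs. A and B are not similar.

No.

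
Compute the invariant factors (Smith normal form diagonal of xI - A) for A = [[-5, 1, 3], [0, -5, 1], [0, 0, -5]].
The Jordan structure of A has elementary divisors (x + 5)^3. Arranging the block sizes at each eigenvalue in decreasing order and taking row products gives the invariant factors.

Invariant factors (smallest first, each dividing the next): (x + 5)^3.

Check: the last factor (x + 5)^3 is the minimal polynomial, and the product (x + 5)^3 is the characteristic polynomial.

(x + 5)^3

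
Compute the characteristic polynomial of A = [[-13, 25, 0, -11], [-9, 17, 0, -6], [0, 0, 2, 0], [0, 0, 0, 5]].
χ_A(x) = (x - 5)(x - 2)^3

xI - A = [[x + 13, -25, 0, 11], [9, x - 17, 0, 6], [0, 0, x - 2, 0], [0, 0, 0, x - 5]].

Expanding det(xI - A) along the first row:
det(xI - A) = + (x + 13)·det([[x - 17, 0, 6], [0, x - 2, 0], [0, 0, x - 5]]) - (-25)·det([[9, 0, 6], [0, x - 2, 0], [0, 0, x - 5]]) + (0)·det([[9, x - 17, 6], [0, 0, 0], [0, 0, x - 5]]) - (11)·det([[9, x - 17, 0], [0, 0, x - 2], [0, 0, 0]]).

Evaluating gives χ_A(x) = x^4 - 11x^3 + 42x^2 - 68x + 40 = (x - 5)(x - 2)^3.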